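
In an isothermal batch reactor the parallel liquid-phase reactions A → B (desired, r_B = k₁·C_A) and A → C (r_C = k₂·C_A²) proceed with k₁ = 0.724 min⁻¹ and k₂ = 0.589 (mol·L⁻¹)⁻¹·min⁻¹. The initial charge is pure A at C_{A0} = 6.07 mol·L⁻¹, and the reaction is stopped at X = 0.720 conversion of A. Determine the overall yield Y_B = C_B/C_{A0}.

C_A = C_{A0}(1−X) = 1.700 mol·L⁻¹.
Along a PFR/batch, dC_B/dC_A = −r_B/(r_B+r_C) = −k₁/(k₁+k₂·C_A).
Integrating from C_{A0} to C_A: C_B = (0.724/0.589)·ln[(0.724+0.589·6.07)/(0.724+0.589·1.70)] = 1.229·ln(4.299/1.725) = 1.122 mol·L⁻¹.
Y_B = C_B/C_{A0} = 1.122/6.07 = 0.185.

0.185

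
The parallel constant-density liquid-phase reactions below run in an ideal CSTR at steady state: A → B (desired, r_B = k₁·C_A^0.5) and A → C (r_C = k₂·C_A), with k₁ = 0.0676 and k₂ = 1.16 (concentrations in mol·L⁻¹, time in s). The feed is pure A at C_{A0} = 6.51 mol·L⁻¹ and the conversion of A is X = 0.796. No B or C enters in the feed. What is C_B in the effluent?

0.249 mol·L⁻¹

Exit C_A = C_{A0}(1−X) = 6.51×0.204 = 1.328 mol·L⁻¹.
A CSTR operates uniformly at the exit composition, giving r_B = 0.07790 and r_C = 1.541 (each k·C_A^n at C_A = 1.328).
Fraction of consumed A going to B: r_B/(r_B+r_C) = 0.04813.
C_B = 0.04813·C_{A0}·X = 0.04813×6.51×0.796 = 0.249 mol·L⁻¹.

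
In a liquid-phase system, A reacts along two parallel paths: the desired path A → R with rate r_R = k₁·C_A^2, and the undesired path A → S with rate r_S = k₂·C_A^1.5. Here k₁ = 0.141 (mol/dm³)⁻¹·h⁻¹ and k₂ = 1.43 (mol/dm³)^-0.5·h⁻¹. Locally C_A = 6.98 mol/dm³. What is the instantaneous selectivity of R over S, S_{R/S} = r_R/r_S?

S_{R/S} = r_R/r_S = (k₁·C_A^2)/(k₂·C_A^1.5) = (k₁/k₂)·C_A^0.5.
= (0.141×6.980^2) / (1.43×6.980^1.5) = 6.870/26.37 = 0.261.

0.261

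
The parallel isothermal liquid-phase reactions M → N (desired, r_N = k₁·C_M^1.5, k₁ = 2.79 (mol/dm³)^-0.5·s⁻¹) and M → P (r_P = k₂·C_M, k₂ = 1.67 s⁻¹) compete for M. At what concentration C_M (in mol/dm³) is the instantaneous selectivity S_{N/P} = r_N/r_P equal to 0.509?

S_{N/P} = (k₁/k₂)·C_M^0.5 ⇒ C_M = (S·k₂/k₁)^(2).
= (0.509×1.67/2.79)^(2) = (0.3047)^(2) = 0.0928 mol/dm³.

0.0928 mol/dm³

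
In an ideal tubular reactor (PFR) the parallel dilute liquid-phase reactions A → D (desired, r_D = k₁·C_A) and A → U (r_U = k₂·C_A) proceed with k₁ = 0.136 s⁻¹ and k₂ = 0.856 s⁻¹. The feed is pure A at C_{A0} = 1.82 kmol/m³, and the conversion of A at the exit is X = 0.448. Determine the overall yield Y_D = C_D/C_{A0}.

0.0614

C_A = C_{A0}(1−X) = 1.005 kmol/m³.
Both paths are first order in A, so the instantaneous fraction to D is constant: dC_D/d(−C_A) = k₁/(k₁+k₂) = 0.1371.
C_D = 0.1371·(C_{A0}−C_A) = 0.1371×0.8154 = 0.112 kmol/m³.
Y_D = C_D/C_{A0} = 0.1118/1.82 = 0.0614.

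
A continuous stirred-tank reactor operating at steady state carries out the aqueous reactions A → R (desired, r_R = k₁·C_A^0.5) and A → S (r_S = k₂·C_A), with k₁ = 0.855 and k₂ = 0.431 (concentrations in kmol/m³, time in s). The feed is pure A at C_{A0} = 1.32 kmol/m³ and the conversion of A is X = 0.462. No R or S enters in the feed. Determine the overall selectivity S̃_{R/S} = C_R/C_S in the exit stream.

2.35

Exit C_A = C_{A0}(1−X) = 1.32×0.538 = 0.7102 kmol/m³.
A CSTR operates uniformly at the exit composition, giving r_R = 0.7205 and r_S = 0.3061 (each k·C_A^n at C_A = 0.7102).
Overall selectivity = C_R/C_S = r_Rτ/(r_Sτ) = r_R/r_S = 2.35.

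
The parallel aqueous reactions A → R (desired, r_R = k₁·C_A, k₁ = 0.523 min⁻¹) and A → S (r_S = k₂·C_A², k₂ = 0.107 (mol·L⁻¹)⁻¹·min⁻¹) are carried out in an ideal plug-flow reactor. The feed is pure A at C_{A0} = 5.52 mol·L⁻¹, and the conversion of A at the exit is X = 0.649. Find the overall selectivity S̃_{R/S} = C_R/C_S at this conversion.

1.36

C_A = C_{A0}(1−X) = 1.938 mol·L⁻¹.
Along a PFR/batch, dC_R/dC_A = −r_R/(r_R+r_S) = −k₁/(k₁+k₂·C_A).
Integrating from C_{A0} to C_A: C_R = (0.523/0.107)·ln[(0.523+0.107·5.52)/(0.523+0.107·1.94)] = 4.888·ln(1.114/0.7303) = 2.062 mol·L⁻¹.
C_S = (C_{A0}−C_A)−C_R = 1.520 mol·L⁻¹; S̃_{R/S} = 2.062/1.520 = 1.36.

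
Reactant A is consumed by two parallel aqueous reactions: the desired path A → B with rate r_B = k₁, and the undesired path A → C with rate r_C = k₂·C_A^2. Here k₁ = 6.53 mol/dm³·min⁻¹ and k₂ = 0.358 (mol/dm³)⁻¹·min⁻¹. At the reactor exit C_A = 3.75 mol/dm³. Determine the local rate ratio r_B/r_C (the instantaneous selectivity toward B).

1.30

S_{B/C} = r_B/r_C = (k₁)/(k₂·C_A^2) = (k₁/k₂)·C_A^-2.
= (6.53) / (0.358×3.750^2) = 6.530/5.034 = 1.30.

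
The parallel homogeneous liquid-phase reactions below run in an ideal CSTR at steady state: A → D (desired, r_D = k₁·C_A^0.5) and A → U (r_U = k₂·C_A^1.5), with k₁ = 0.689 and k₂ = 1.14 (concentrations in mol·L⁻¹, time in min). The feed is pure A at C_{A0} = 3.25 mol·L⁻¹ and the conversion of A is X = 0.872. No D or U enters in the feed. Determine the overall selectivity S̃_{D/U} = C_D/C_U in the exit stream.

1.45

Exit C_A = C_{A0}(1−X) = 3.25×0.128 = 0.4160 mol·L⁻¹.
In a CSTR the entire volume is at exit conditions, so r_D = 0.689×0.4160^0.5 = 0.4444 and r_U = 1.14×0.4160^1.5 = 0.3059.
Overall selectivity = C_D/C_U = r_Dτ/(r_Uτ) = r_D/r_U = 1.45.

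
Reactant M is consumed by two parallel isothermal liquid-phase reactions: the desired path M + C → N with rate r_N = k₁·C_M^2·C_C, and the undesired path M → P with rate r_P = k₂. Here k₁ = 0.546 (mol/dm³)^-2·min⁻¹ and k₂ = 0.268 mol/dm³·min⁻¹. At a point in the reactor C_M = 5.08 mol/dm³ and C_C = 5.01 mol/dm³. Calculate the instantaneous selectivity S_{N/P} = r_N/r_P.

S_{N/P} = r_N/r_P = (k₁·C_M^2·C_C)/(k₂) = (k₁/k₂)·C_M^2·C_C.
= (0.546×5.080^2×5.010) / (0.268) = 70.59/0.2680 = 263.
Since the desired path is higher order in M, keeping C_M high (PFR or concentrated feed) favours N.

263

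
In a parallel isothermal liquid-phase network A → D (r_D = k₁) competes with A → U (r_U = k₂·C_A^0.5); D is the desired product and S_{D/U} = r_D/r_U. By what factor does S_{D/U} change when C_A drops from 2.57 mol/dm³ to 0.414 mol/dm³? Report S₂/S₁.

S_{D/U} = (k₁/k₂)·C_A^-0.5, so S₂/S₁ = (C_{A,2}/C_{A,1})^-0.5.
= (0.414/2.57)^(-0.5) = (0.1611)^(-0.5) = 2.49.
Selectivity toward D rises as C_A falls — low-concentration operation is favoured.

2.49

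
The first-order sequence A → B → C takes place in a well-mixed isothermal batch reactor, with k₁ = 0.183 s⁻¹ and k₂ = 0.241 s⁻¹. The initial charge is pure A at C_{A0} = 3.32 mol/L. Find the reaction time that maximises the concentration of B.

Setting dC_B/dt = 0 gives t_opt = ln(k₂/k₁)/(k₂−k₁).
= ln(0.241/0.183)/(0.241−0.183) = ln(1.317)/0.05800 = 0.2753/0.05800 = 4.75 s.

4.75 s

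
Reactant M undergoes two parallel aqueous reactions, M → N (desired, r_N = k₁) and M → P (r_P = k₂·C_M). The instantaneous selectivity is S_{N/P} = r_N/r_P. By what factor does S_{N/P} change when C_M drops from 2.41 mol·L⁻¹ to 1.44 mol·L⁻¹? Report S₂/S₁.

S_{N/P} = (k₁/k₂)·C_M⁻¹, so S₂/S₁ = (C_{M,2}/C_{M,1})⁻¹.
= 2.41/1.44 = 1.67.

1.67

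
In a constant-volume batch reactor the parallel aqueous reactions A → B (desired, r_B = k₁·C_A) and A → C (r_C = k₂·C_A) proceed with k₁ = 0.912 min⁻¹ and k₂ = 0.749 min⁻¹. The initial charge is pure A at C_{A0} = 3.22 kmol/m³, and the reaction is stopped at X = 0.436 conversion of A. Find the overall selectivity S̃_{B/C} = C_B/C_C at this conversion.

C_A = C_{A0}(1−X) = 1.816 kmol/m³.
Both paths are first order in A, so the instantaneous fraction to B is constant: dC_B/d(−C_A) = k₁/(k₁+k₂) = 0.5491.
C_B = 0.5491·(C_{A0}−C_A) = 0.5491×1.404 = 0.771 kmol/m³.
C_C = (C_{A0}−C_A)−C_B = 0.6331 kmol/m³; S̃_{B/C} = 0.7708/0.6331 = 1.22.

1.22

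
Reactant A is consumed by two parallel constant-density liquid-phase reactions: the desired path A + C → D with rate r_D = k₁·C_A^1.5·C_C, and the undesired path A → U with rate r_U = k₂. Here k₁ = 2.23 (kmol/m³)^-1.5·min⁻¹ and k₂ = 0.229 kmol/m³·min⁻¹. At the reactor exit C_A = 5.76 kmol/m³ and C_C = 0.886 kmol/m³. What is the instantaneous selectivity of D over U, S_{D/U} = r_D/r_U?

119

S_{D/U} = r_D/r_U = (k₁·C_A^1.5·C_C)/(k₂) = (k₁/k₂)·C_A^1.5·C_C.
= (2.23×5.760^1.5×0.8860) / (0.229) = 27.31/0.2290 = 119.
Since the desired path is higher order in A, keeping C_A high (PFR or concentrated feed) favours D.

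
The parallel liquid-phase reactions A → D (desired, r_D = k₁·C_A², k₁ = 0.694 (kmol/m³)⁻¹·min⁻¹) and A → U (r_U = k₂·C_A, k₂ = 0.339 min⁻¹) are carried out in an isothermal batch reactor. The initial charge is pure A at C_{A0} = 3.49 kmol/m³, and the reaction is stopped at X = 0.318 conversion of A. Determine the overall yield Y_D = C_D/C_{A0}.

C_A = C_{A0}(1−X) = 2.380 kmol/m³.
Along a PFR/batch, dC_U/dC_A = −r_U/(r_D+r_U) = −k₂/(k₂+k₁·C_A).
Integrating from C_{A0} to C_A: C_U = (0.339/0.694)·ln[(0.339+0.694·3.49)/(0.339+0.694·2.38)] = 0.4885·ln(2.761/1.991) = 0.1598 kmol/m³.
Then C_D = (C_{A0}−C_A) − C_U = 1.110 − 0.1598 = 0.9501 kmol/m³.
Y_D = C_D/C_{A0} = 0.9501/3.49 = 0.272.

0.272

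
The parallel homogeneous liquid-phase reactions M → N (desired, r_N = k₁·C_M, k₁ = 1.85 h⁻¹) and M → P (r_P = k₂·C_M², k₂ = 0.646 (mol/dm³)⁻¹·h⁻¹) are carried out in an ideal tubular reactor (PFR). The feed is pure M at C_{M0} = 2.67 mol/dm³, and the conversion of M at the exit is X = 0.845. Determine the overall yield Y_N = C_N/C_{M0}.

0.562

C_M = C_{M0}(1−X) = 0.4139 mol/dm³.
Along a PFR/batch, dC_N/dC_M = −r_N/(r_N+r_P) = −k₁/(k₁+k₂·C_M).
Integrating from C_{M0} to C_M: C_N = (1.85/0.646)·ln[(1.85+0.646·2.67)/(1.85+0.646·0.414)] = 2.864·ln(3.575/2.117) = 1.500 mol/dm³.
Y_N = C_N/C_{M0} = 1.500/2.67 = 0.562.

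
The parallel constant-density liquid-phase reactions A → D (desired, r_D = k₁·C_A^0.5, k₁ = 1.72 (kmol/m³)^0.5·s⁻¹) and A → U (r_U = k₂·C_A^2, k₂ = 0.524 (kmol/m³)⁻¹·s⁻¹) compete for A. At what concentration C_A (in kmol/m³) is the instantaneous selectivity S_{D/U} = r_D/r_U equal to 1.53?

1.66 kmol/m³

S_{D/U} = (k₁/k₂)·C_A^-1.5 ⇒ C_A = (S·k₂/k₁)^(1/(-1.5)).
= (1.53×0.524/1.72)^(-0.6667) = (0.4661)^(-0.6667) = 1.66 kmol/m³.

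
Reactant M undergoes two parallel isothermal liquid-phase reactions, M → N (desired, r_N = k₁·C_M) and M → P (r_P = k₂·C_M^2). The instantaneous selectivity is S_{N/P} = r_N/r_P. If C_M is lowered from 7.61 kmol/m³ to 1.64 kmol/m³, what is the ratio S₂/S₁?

4.64

S_{N/P} = (k₁/k₂)·C_M⁻¹, so S₂/S₁ = (C_{M,2}/C_{M,1})⁻¹.
= 7.61/1.64 = 4.64.
Selectivity toward N rises as C_M falls — low-concentration operation is favoured.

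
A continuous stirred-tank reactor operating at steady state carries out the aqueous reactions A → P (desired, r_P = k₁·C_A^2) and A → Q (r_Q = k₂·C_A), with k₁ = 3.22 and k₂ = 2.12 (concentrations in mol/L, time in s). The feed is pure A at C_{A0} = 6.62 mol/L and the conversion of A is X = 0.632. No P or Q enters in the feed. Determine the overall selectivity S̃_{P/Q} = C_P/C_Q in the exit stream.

3.70

Exit C_A = C_{A0}(1−X) = 6.62×0.368 = 2.436 mol/L.
Rates in a CSTR are evaluated at the outlet concentration: r_P = 3.22×2.436^2 = 19.11, r_Q = 2.12×2.436 = 5.165.
Overall selectivity = C_P/C_Q = r_Pτ/(r_Qτ) = r_P/r_Q = 3.70.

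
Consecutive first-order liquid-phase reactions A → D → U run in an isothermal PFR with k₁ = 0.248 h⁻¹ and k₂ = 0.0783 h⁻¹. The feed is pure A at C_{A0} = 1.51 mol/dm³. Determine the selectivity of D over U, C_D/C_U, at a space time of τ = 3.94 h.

5.22

For first-order series with pure A initially, C_D(τ) = k₁C_{A0}/(k₂−k₁)·(e^(−k₁τ) − e^(−k₂τ)).
e^(−k₁τ) = e^(−0.248×3.94) = e^(−0.9771) = 0.3764; e^(−k₂τ) = e^(−0.3085) = 0.7345.
C_D = 0.248×1.51/(0.0783−0.248) × (0.3764−0.7345) = (-2.207)×(-0.3582) = 0.7903 mol/dm³.
C_A = C_{A0}e^(−k₁τ) = 0.5684 mol/dm³, so C_U = C_{A0}−C_A−C_D = 0.1513 mol/dm³; C_D/C_U = 5.22.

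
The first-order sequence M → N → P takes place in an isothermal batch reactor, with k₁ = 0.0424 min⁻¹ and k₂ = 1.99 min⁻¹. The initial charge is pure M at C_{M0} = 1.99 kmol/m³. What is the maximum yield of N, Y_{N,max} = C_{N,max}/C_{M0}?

At the optimum, C_{N,max}/C_{M0} = (k₁/k₂)^[k₂/(k₂−k₁)].
= (0.0424/1.99)^(1.99/(1.99−0.0424)) = (0.02131)^(1.022) = 0.01959.

0.0196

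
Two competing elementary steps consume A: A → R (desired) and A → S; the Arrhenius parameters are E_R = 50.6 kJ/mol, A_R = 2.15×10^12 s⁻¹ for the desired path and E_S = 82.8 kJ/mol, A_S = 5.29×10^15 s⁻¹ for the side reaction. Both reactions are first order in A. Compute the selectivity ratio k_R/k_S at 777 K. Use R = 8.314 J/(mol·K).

0.0594

Since both paths have the same order in A, the concentration cancels and S_{R/S} = k_R/k_S = (A_R/A_S)·exp[(E_S−E_R)/(RT)].
(E_S−E_R)/(RT) = (82.8−50.6)×10³/(8.314×777) = 32200/6460 = 4.985.
k_R/k_S = (2.15×10^12/5.29×10^15)·exp(4.985) = 4.064×10^-4 × 146.1 = 0.0594.
Since E_R < E_S, lowering the temperature improves selectivity toward R.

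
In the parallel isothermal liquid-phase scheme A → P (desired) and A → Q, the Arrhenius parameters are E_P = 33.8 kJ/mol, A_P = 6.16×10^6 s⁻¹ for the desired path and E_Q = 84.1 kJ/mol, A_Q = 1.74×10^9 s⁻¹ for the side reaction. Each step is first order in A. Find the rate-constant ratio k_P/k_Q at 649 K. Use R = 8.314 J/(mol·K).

k_P/k_Q = (A_P/A_Q)·exp[−(E_P−E_Q)/(RT)] = (A_P/A_Q)·exp[(E_Q−E_P)/(RT)].
(E_Q−E_P)/(RT) = (84.1−33.8)×10³/(8.314×649) = 50300/5396 = 9.322.
k_P/k_Q = (6.16×10^6/1.74×10^9)·exp(9.322) = 0.003540 × 11182 = 39.6.
Since E_P < E_Q, lowering the temperature improves selectivity toward P.

39.6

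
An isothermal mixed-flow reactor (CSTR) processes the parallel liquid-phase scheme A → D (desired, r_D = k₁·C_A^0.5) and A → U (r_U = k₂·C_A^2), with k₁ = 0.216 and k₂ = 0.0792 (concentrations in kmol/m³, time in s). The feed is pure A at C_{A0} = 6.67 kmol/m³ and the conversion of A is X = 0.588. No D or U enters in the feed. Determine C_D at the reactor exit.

1.47 kmol/m³

Exit C_A = C_{A0}(1−X) = 6.67×0.412 = 2.748 kmol/m³.
In a CSTR the entire volume is at exit conditions, so r_D = 0.216×2.748^0.5 = 0.3581 and r_U = 0.0792×2.748^2 = 0.5981.
Fraction of consumed A going to D: r_D/(r_D+r_U) = 0.3745.
C_D = 0.3745·C_{A0}·X = 0.3745×6.67×0.588 = 1.47 kmol/m³.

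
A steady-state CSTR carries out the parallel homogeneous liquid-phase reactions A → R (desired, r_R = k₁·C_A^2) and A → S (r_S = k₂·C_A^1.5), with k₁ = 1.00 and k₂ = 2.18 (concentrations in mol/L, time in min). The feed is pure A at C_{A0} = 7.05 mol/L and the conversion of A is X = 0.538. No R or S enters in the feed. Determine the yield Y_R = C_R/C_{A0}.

Exit C_A = C_{A0}(1−X) = 7.05×0.462 = 3.257 mol/L.
A CSTR operates uniformly at the exit composition, giving r_R = 10.61 and r_S = 12.81 (each k·C_A^n at C_A = 3.257).
Fraction of consumed A going to R: r_R/(r_R+r_S) = 0.4529.
C_R = 0.4529·C_{A0}·X = 0.4529×7.05×0.538 = 1.72 mol/L; Y_R = C_R/C_{A0} = 0.244.

0.244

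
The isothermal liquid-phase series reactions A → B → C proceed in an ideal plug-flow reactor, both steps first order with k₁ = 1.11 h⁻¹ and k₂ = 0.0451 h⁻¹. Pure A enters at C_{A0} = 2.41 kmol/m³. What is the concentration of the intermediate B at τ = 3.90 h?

The intermediate concentration in a first-order A→B→C sequence is C_B = k₁C_{A0}(e^(−k₁τ) − e^(−k₂τ))/(k₂−k₁).
e^(−k₁τ) = e^(−1.11×3.90) = e^(−4.329) = 0.01318; e^(−k₂τ) = e^(−0.1759) = 0.8387.
C_B = 1.11×2.41/(0.0451−1.11) × (0.01318−0.8387) = (-2.512)×(-0.8255) = 2.074 kmol/m³.

2.07 kmol/m³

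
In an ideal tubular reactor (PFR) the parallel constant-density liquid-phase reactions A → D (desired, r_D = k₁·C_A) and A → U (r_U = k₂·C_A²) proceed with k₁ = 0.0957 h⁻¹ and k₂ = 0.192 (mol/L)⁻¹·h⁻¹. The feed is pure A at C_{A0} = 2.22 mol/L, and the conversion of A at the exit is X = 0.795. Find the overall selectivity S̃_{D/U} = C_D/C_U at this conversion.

0.420

C_A = C_{A0}(1−X) = 0.4551 mol/L.
Along a PFR/batch, dC_D/dC_A = −r_D/(r_D+r_U) = −k₁/(k₁+k₂·C_A).
Integrating from C_{A0} to C_A: C_D = (0.0957/0.192)·ln[(0.0957+0.192·2.22)/(0.0957+0.192·0.455)] = 0.4984·ln(0.5219/0.1831) = 0.5222 mol/L.
C_U = (C_{A0}−C_A)−C_D = 1.243 mol/L; S̃_{D/U} = 0.5222/1.243 = 0.420.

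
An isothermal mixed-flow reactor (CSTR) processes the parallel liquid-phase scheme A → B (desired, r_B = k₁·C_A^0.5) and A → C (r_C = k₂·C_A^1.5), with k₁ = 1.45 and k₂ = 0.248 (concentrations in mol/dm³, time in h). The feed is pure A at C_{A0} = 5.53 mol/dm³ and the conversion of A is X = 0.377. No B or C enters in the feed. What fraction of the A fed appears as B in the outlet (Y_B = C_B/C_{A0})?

0.237

Exit C_A = C_{A0}(1−X) = 5.53×0.623 = 3.445 mol/dm³.
A CSTR operates uniformly at the exit composition, giving r_B = 2.691 and r_C = 1.586 (each k·C_A^n at C_A = 3.445).
Fraction of consumed A going to B: r_B/(r_B+r_C) = 0.6292.
C_B = 0.6292·C_{A0}·X = 0.6292×5.53×0.377 = 1.31 mol/dm³; Y_B = C_B/C_{A0} = 0.237.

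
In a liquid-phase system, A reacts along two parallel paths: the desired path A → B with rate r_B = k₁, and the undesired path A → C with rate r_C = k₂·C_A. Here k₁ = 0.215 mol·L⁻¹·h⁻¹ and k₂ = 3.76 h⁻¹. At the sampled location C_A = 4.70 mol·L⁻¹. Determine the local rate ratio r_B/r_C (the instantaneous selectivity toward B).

S_{B/C} = r_B/r_C = (k₁)/(k₂·C_A) = (k₁/k₂)·C_A⁻¹.
= (0.215) / (3.76×4.700) = 0.2150/17.67 = 0.0122.

0.0122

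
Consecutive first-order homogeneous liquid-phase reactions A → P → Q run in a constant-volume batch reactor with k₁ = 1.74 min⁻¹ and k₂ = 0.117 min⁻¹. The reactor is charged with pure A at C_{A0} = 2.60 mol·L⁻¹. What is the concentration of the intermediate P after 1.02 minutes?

2.00 mol·L⁻¹

For first-order series with pure A initially, C_P(t) = k₁C_{A0}/(k₂−k₁)·(e^(−k₁t) − e^(−k₂t)).
e^(−k₁t) = e^(−1.74×1.02) = e^(−1.775) = 0.1695; e^(−k₂t) = e^(−0.1193) = 0.8875.
C_P = 1.74×2.60/(0.117−1.74) × (0.1695−0.8875) = (-2.787)×(-0.7180) = 2.001 mol·L⁻¹.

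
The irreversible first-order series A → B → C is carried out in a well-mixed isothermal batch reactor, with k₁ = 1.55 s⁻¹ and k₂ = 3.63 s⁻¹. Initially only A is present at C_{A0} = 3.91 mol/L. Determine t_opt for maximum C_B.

For first-order series the maximum of C_B occurs at t_opt = ln(k₂/k₁)/(k₂−k₁).
= ln(3.63/1.55)/(3.63−1.55) = ln(2.342)/2.080 = 0.8510/2.080 = 0.409 s.

0.409 s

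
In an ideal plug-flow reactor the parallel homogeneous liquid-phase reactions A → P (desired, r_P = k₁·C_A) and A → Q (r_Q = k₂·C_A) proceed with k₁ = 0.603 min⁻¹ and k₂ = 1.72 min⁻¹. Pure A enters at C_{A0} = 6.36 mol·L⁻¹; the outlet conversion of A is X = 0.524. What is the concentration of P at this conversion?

0.865 mol·L⁻¹

C_A = C_{A0}(1−X) = 3.027 mol·L⁻¹.
Both paths are first order in A, so the instantaneous fraction to P is constant: dC_P/d(−C_A) = k₁/(k₁+k₂) = 0.2596.
C_P = 0.2596·(C_{A0}−C_A) = 0.2596×3.333 = 0.865 mol·L⁻¹.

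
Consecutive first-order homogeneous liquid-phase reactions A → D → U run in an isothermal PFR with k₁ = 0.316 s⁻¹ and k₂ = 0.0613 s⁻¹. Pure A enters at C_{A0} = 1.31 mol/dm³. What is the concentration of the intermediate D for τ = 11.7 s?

For first-order series with pure A initially, C_D(τ) = k₁C_{A0}/(k₂−k₁)·(e^(−k₁τ) − e^(−k₂τ)).
e^(−k₁τ) = e^(−0.316×11.7) = e^(−3.697) = 0.02479; e^(−k₂τ) = e^(−0.7172) = 0.4881.
C_D = 0.316×1.31/(0.0613−0.316) × (0.02479−0.4881) = (-1.625)×(-0.4633) = 0.7530 mol/dm³.

0.753 mol/dm³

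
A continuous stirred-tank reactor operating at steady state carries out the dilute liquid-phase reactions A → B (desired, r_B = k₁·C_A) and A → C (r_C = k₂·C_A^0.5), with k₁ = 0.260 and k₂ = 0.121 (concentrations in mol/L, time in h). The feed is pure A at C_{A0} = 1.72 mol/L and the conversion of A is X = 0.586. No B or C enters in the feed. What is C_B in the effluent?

Exit C_A = C_{A0}(1−X) = 1.72×0.414 = 0.7121 mol/L.
In a CSTR the entire volume is at exit conditions, so r_B = 0.260×0.7121 = 0.1851 and r_C = 0.121×0.7121^0.5 = 0.1021.
Fraction of consumed A going to B: r_B/(r_B+r_C) = 0.6445.
C_B = 0.6445·C_{A0}·X = 0.6445×1.72×0.586 = 0.650 mol/L.

0.650 mol/L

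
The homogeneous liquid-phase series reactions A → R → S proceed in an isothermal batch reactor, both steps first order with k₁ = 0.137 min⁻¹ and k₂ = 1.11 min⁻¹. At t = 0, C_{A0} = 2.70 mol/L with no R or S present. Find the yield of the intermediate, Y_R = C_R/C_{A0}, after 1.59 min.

0.0891

The intermediate concentration in a first-order A→B→C sequence is C_R = k₁C_{A0}(e^(−k₁t) − e^(−k₂t))/(k₂−k₁).
e^(−k₁t) = e^(−0.137×1.59) = e^(−0.2178) = 0.8043; e^(−k₂t) = e^(−1.765) = 0.1712.
C_R = 0.137×2.70/(1.11−0.137) × (0.8043−0.1712) = 0.3802×0.6331 = 0.2407 mol/L.
Y_R = C_R/C_{A0} = 0.2407/2.70 = 0.0891.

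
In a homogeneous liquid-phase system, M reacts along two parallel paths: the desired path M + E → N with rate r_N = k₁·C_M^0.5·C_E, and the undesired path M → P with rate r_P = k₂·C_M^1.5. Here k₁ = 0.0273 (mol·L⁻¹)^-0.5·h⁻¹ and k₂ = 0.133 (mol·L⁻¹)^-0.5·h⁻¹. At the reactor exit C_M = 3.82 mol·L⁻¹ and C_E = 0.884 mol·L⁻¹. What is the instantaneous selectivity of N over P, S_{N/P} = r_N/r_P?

S_{N/P} = r_N/r_P = (k₁·C_M^0.5·C_E)/(k₂·C_M^1.5) = (k₁/k₂)·C_M⁻¹·C_E.
= (0.0273×3.820^0.5×0.8840) / (0.133×3.820^1.5) = 0.04717/0.9930 = 0.0475.
The undesired path is higher order in M, so low C_M (CSTR or dilute feed) favours N.

0.0475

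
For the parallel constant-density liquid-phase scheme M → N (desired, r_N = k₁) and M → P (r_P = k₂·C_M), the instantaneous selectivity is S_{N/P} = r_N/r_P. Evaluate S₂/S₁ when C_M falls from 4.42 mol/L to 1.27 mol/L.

3.48

S_{N/P} = (k₁/k₂)·C_M⁻¹, so S₂/S₁ = (C_{M,2}/C_{M,1})⁻¹.
= 4.42/1.27 = 3.48.
Selectivity toward N rises as C_M falls — low-concentration operation is favoured.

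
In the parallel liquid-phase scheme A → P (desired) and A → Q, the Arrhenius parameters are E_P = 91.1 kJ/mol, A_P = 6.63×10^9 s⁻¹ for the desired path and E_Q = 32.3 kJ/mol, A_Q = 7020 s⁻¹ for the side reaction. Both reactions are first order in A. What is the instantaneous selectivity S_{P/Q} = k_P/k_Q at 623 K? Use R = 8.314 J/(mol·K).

k_P/k_Q = (A_P/A_Q)·exp[−(E_P−E_Q)/(RT)] = (A_P/A_Q)·exp[(E_Q−E_P)/(RT)].
(E_Q−E_P)/(RT) = (32.3−91.1)×10³/(8.314×623) = -58800/5180 = -11.35.
k_P/k_Q = (6.63×10^9/7020)·exp(-11.35) = 9.444×10^5 × 1.174×10^-5 = 11.1.

11.1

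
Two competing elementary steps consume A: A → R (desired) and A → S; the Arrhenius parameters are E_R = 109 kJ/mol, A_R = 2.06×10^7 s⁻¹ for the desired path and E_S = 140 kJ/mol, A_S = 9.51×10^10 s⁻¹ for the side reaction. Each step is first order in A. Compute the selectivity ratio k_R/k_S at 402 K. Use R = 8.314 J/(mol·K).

Since both paths have the same order in A, the concentration cancels and S_{R/S} = k_R/k_S = (A_R/A_S)·exp[(E_S−E_R)/(RT)].
(E_S−E_R)/(RT) = (140−109)×10³/(8.314×402) = 31000/3342 = 9.275.
k_R/k_S = (2.06×10^7/9.51×10^10)·exp(9.275) = 2.166×10^-4 × 10671 = 2.31.

2.31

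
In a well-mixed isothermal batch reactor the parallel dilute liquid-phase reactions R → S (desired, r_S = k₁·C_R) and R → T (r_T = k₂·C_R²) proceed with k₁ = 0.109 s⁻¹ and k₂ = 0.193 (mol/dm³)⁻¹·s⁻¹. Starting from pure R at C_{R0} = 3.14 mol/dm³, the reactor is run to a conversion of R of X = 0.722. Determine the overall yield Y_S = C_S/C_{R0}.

C_R = C_{R0}(1−X) = 0.8729 mol/dm³.
Along a PFR/batch, dC_S/dC_R = −r_S/(r_S+r_T) = −k₁/(k₁+k₂·C_R).
Integrating from C_{R0} to C_R: C_S = (0.109/0.193)·ln[(0.109+0.193·3.14)/(0.109+0.193·0.873)] = 0.5648·ln(0.7150/0.2775) = 0.5346 mol/dm³.
Y_S = C_S/C_{R0} = 0.5346/3.14 = 0.170.

0.170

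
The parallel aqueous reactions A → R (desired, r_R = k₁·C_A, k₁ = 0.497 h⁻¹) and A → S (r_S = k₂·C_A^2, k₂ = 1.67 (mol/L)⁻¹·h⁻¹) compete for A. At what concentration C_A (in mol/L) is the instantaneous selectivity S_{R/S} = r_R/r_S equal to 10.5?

0.0283 mol/L

S_{R/S} = (k₁/k₂)·C_A⁻¹ ⇒ C_A = (S·k₂/k₁)^(-1).
= (10.5×1.67/0.497)^(-1) = (35.28)^(-1) = 0.0283 mol/L.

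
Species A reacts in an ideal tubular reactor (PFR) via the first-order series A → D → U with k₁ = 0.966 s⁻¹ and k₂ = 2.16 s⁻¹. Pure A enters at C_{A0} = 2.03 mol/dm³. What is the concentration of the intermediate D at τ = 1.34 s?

0.359 mol/dm³

Solving the coupled first-order balances gives C_D(τ) = [k₁/(k₂−k₁)]·C_{A0}·(e^(−k₁τ) − e^(−k₂τ)).
e^(−k₁τ) = e^(−0.966×1.34) = e^(−1.294) = 0.2741; e^(−k₂τ) = e^(−2.894) = 0.05533.
C_D = 0.966×2.03/(2.16−0.966) × (0.2741−0.05533) = 1.642×0.2187 = 0.3592 mol/dm³.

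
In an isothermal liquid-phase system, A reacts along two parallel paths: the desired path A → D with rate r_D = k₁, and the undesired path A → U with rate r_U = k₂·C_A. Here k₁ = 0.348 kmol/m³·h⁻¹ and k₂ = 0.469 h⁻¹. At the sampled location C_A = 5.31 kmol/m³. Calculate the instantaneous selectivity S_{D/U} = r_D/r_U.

S_{D/U} = r_D/r_U = (k₁)/(k₂·C_A) = (k₁/k₂)·C_A⁻¹.
= (0.348) / (0.469×5.310) = 0.3480/2.490 = 0.140.

0.140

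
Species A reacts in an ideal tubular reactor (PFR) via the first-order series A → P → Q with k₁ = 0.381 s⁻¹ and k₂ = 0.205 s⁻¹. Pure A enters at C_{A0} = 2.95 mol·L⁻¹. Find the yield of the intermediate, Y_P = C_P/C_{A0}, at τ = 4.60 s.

0.468

Solving the coupled first-order balances gives C_P(τ) = [k₁/(k₂−k₁)]·C_{A0}·(e^(−k₁τ) − e^(−k₂τ)).
e^(−k₁τ) = e^(−0.381×4.60) = e^(−1.753) = 0.1733; e^(−k₂τ) = e^(−0.9430) = 0.3895.
C_P = 0.381×2.95/(0.205−0.381) × (0.1733−0.3895) = (-6.386)×(-0.2161) = 1.380 mol·L⁻¹.
Y_P = C_P/C_{A0} = 1.380/2.95 = 0.468.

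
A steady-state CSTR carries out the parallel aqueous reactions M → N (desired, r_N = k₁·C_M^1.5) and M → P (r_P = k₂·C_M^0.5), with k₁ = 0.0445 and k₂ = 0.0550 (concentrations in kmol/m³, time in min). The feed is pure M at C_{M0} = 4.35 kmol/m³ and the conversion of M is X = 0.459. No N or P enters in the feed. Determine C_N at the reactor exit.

Exit C_M = C_{M0}(1−X) = 4.35×0.541 = 2.353 kmol/m³.
A CSTR operates uniformly at the exit composition, giving r_N = 0.1607 and r_P = 0.08437 (each k·C_M^n at C_M = 2.353).
Fraction of consumed M going to N: r_N/(r_N+r_P) = 0.6557.
C_N = 0.6557·C_{M0}·X = 0.6557×4.35×0.459 = 1.31 kmol/m³.

1.31 kmol/m³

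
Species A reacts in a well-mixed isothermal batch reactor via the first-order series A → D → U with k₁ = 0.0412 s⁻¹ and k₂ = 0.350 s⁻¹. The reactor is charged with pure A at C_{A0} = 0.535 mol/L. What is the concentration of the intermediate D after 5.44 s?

For first-order series with pure A initially, C_D(t) = k₁C_{A0}/(k₂−k₁)·(e^(−k₁t) − e^(−k₂t)).
e^(−k₁t) = e^(−0.0412×5.44) = e^(−0.2241) = 0.7992; e^(−k₂t) = e^(−1.904) = 0.1490.
C_D = 0.0412×0.535/(0.350−0.0412) × (0.7992−0.1490) = 0.07138×0.6502 = 0.04641 mol/L.

0.0464 mol/L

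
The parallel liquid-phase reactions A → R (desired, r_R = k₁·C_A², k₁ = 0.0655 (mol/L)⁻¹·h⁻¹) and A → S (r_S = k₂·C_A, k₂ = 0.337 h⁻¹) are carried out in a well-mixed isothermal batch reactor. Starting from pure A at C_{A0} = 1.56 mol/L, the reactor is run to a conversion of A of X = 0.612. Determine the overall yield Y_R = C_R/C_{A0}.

0.105

C_A = C_{A0}(1−X) = 0.6053 mol/L.
Along a PFR/batch, dC_S/dC_A = −r_S/(r_R+r_S) = −k₂/(k₂+k₁·C_A).
Integrating from C_{A0} to C_A: C_S = (0.337/0.0655)·ln[(0.337+0.0655·1.56)/(0.337+0.0655·0.605)] = 5.145·ln(0.4392/0.3766) = 0.7903 mol/L.
Then C_R = (C_{A0}−C_A) − C_S = 0.9547 − 0.7903 = 0.1644 mol/L.
Y_R = C_R/C_{A0} = 0.1644/1.56 = 0.105.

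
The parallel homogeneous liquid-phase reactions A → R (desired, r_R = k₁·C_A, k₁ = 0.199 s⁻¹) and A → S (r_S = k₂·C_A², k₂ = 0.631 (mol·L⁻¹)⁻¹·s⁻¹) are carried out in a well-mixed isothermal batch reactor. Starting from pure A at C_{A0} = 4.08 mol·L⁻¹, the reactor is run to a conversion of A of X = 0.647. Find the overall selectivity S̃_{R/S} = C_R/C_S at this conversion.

C_A = C_{A0}(1−X) = 1.440 mol·L⁻¹.
Along a PFR/batch, dC_R/dC_A = −r_R/(r_R+r_S) = −k₁/(k₁+k₂·C_A).
Integrating from C_{A0} to C_A: C_R = (0.199/0.631)·ln[(0.199+0.631·4.08)/(0.199+0.631·1.44)] = 0.3154·ln(2.773/1.108) = 0.2894 mol·L⁻¹.
C_S = (C_{A0}−C_A)−C_R = 2.350 mol·L⁻¹; S̃_{R/S} = 0.2894/2.350 = 0.123.

0.123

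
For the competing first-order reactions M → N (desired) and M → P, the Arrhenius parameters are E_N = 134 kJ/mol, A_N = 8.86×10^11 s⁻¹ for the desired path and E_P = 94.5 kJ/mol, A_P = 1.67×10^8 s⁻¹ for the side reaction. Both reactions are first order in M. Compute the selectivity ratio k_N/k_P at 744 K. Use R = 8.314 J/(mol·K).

Since both paths have the same order in M, the concentration cancels and S_{N/P} = k_N/k_P = (A_N/A_P)·exp[(E_P−E_N)/(RT)].
(E_P−E_N)/(RT) = (94.5−134)×10³/(8.314×744) = -39500/6186 = -6.386.
k_N/k_P = (8.86×10^11/1.67×10^8)·exp(-6.386) = 5305 × 0.001685 = 8.94.
Since E_N > E_P, raising the temperature improves selectivity toward N.

8.94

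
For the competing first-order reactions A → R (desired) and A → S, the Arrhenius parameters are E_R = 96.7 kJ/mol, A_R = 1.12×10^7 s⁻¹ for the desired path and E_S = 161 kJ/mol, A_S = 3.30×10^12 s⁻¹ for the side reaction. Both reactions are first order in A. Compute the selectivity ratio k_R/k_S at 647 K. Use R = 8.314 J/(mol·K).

0.527

k_R/k_S = (A_R/A_S)·exp[−(E_R−E_S)/(RT)] = (A_R/A_S)·exp[(E_S−E_R)/(RT)].
(E_S−E_R)/(RT) = (161−96.7)×10³/(8.314×647) = 64300/5379 = 11.95.
k_R/k_S = (1.12×10^7/3.30×10^12)·exp(11.95) = 3.394×10^-6 × 1.554×10^5 = 0.527.
Since E_R < E_S, lowering the temperature improves selectivity toward R.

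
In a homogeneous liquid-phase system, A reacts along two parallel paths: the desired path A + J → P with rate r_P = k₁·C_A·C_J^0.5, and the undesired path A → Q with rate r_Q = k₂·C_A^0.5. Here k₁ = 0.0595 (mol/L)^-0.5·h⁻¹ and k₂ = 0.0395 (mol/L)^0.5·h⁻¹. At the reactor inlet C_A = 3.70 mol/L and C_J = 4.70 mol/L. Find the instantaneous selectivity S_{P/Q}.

6.28

S_{P/Q} = r_P/r_Q = (k₁·C_A·C_J^0.5)/(k₂·C_A^0.5) = (k₁/k₂)·C_A^0.5·C_J^0.5.
= (0.0595×3.700×4.700^0.5) / (0.0395×3.700^0.5) = 0.4773/0.07598 = 6.28.
Since the desired path is higher order in A, keeping C_A high (PFR or concentrated feed) favours P.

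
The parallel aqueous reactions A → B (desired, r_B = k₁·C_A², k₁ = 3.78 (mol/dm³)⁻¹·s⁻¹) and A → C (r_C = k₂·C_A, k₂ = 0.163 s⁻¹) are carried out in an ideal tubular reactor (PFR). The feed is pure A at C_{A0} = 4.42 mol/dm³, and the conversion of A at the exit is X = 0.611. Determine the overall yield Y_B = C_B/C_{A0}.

C_A = C_{A0}(1−X) = 1.719 mol/dm³.
Along a PFR/batch, dC_C/dC_A = −r_C/(r_B+r_C) = −k₂/(k₂+k₁·C_A).
Integrating from C_{A0} to C_A: C_C = (0.163/3.78)·ln[(0.163+3.78·4.42)/(0.163+3.78·1.72)] = 0.04312·ln(16.87/6.662) = 0.04006 mol/dm³.
Then C_B = (C_{A0}−C_A) − C_C = 2.701 − 0.04006 = 2.661 mol/dm³.
Y_B = C_B/C_{A0} = 2.661/4.42 = 0.602.

0.602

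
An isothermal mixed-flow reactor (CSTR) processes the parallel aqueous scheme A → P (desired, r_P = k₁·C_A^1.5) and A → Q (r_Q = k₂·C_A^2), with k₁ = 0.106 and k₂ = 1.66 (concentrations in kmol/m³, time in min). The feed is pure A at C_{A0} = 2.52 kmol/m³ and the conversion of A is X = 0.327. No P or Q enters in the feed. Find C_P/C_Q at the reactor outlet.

Exit C_A = C_{A0}(1−X) = 2.52×0.673 = 1.696 kmol/m³.
Rates in a CSTR are evaluated at the outlet concentration: r_P = 0.106×1.696^1.5 = 0.2341, r_Q = 1.66×1.696^2 = 4.775.
Overall selectivity = C_P/C_Q = r_Pτ/(r_Qτ) = r_P/r_Q = 0.0490.

0.0490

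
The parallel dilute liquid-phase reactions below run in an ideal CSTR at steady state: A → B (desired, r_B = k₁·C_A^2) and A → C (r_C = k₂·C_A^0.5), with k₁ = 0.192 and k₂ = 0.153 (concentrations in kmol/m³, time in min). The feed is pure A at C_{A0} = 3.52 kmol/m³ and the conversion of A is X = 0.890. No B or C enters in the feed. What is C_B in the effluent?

Exit C_A = C_{A0}(1−X) = 3.52×0.110 = 0.3872 kmol/m³.
A CSTR operates uniformly at the exit composition, giving r_B = 0.02879 and r_C = 0.09520 (each k·C_A^n at C_A = 0.3872).
Fraction of consumed A going to B: r_B/(r_B+r_C) = 0.2322.
C_B = 0.2322·C_{A0}·X = 0.2322×3.52×0.890 = 0.727 kmol/m³.

0.727 kmol/m³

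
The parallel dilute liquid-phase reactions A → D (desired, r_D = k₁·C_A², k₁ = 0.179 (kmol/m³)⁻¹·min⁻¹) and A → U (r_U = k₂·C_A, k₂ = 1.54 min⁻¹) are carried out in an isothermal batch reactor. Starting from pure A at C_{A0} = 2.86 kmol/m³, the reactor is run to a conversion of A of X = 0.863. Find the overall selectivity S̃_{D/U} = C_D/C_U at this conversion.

C_A = C_{A0}(1−X) = 0.3918 kmol/m³.
Along a PFR/batch, dC_U/dC_A = −r_U/(r_D+r_U) = −k₂/(k₂+k₁·C_A).
Integrating from C_{A0} to C_A: C_U = (1.54/0.179)·ln[(1.54+0.179·2.86)/(1.54+0.179·0.392)] = 8.603·ln(2.052/1.610) = 2.086 kmol/m³.
Then C_D = (C_{A0}−C_A) − C_U = 2.468 − 2.086 = 0.3821 kmol/m³.
S̃_{D/U} = C_D/C_U = 0.3821/2.086 = 0.183.

0.183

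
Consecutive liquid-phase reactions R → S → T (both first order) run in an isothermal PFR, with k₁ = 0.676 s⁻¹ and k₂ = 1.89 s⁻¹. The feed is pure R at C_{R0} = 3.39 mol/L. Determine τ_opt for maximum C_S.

Setting dC_S/dτ = 0 gives τ_opt = ln(k₂/k₁)/(k₂−k₁).
= ln(1.89/0.676)/(1.89−0.676) = ln(2.796)/1.214 = 1.028/1.214 = 0.847 s.

0.847 s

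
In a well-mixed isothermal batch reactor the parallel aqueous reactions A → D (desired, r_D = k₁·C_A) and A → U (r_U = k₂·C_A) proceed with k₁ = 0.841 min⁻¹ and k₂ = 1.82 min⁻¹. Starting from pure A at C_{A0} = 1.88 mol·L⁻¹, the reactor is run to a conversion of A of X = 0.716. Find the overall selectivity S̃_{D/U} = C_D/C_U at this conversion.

0.462

C_A = C_{A0}(1−X) = 0.5339 mol·L⁻¹.
Both paths are first order in A, so the instantaneous fraction to D is constant: dC_D/d(−C_A) = k₁/(k₁+k₂) = 0.3160.
C_D = 0.3160·(C_{A0}−C_A) = 0.3160×1.346 = 0.425 mol·L⁻¹.
C_U = (C_{A0}−C_A)−C_D = 0.9207 mol·L⁻¹; S̃_{D/U} = 0.4254/0.9207 = 0.462.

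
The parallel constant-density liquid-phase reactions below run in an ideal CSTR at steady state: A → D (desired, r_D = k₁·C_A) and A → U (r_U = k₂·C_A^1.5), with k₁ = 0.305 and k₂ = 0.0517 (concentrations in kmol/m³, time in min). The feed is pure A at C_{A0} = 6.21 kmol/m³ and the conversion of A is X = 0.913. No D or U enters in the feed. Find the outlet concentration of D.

Exit C_A = C_{A0}(1−X) = 6.21×0.0870 = 0.5403 kmol/m³.
In a CSTR the entire volume is at exit conditions, so r_D = 0.305×0.5403 = 0.1648 and r_U = 0.0517×0.5403^1.5 = 0.02053.
Fraction of consumed A going to D: r_D/(r_D+r_U) = 0.8892.
C_D = 0.8892·C_{A0}·X = 0.8892×6.21×0.913 = 5.04 kmol/m³.

5.04 kmol/m³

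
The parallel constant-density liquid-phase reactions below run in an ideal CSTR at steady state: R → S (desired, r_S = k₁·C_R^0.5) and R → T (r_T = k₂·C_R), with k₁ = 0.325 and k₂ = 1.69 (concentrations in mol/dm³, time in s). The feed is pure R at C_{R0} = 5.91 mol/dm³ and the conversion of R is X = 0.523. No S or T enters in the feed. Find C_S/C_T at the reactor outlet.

0.115

Exit C_R = C_{R0}(1−X) = 5.91×0.477 = 2.819 mol/dm³.
In a CSTR the entire volume is at exit conditions, so r_S = 0.325×2.819^0.5 = 0.5457 and r_T = 1.69×2.819 = 4.764.
Overall selectivity = C_S/C_T = r_Sτ/(r_Tτ) = r_S/r_T = 0.115.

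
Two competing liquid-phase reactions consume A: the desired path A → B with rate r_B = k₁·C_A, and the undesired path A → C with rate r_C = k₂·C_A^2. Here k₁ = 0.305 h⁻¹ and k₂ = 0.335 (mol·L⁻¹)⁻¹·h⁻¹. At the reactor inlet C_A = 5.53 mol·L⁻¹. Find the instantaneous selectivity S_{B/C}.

0.165

S_{B/C} = r_B/r_C = (k₁·C_A)/(k₂·C_A^2) = (k₁/k₂)·C_A⁻¹.
= (0.305×5.530) / (0.335×5.530^2) = 1.687/10.24 = 0.165.
The undesired path is higher order in A, so low C_A (CSTR or dilute feed) favours B.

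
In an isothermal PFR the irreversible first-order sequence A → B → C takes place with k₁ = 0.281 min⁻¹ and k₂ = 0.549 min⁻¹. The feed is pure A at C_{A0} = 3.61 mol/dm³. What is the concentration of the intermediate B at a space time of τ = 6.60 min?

0.491 mol/dm³

Solving the coupled first-order balances gives C_B(τ) = [k₁/(k₂−k₁)]·C_{A0}·(e^(−k₁τ) − e^(−k₂τ)).
e^(−k₁τ) = e^(−0.281×6.60) = e^(−1.855) = 0.1565; e^(−k₂τ) = e^(−3.623) = 0.02669.
C_B = 0.281×3.61/(0.549−0.281) × (0.1565−0.02669) = 3.785×0.1298 = 0.4914 mol/dm³.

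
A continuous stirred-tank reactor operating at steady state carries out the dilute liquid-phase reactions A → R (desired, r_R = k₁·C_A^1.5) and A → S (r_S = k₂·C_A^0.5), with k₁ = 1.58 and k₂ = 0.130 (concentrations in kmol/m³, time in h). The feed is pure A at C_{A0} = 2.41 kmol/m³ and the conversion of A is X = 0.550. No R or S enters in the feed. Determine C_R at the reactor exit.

Exit C_A = C_{A0}(1−X) = 2.41×0.450 = 1.085 kmol/m³.
In a CSTR the entire volume is at exit conditions, so r_R = 1.58×1.085^1.5 = 1.784 and r_S = 0.130×1.085^0.5 = 0.1354.
Fraction of consumed A going to R: r_R/(r_R+r_S) = 0.9295.
C_R = 0.9295·C_{A0}·X = 0.9295×2.41×0.550 = 1.23 kmol/m³.

1.23 kmol/m³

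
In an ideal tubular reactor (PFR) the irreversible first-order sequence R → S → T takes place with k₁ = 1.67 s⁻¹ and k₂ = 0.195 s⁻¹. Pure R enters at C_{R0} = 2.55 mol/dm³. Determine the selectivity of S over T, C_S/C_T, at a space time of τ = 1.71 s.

For first-order series with pure R initially, C_S(τ) = k₁C_{R0}/(k₂−k₁)·(e^(−k₁τ) − e^(−k₂τ)).
e^(−k₁τ) = e^(−1.67×1.71) = e^(−2.856) = 0.05752; e^(−k₂τ) = e^(−0.3335) = 0.7164.
C_S = 1.67×2.55/(0.195−1.67) × (0.05752−0.7164) = (-2.887)×(-0.6589) = 1.902 mol/dm³.
C_R = C_{R0}e^(−k₁τ) = 0.1467 mol/dm³, so C_T = C_{R0}−C_R−C_S = 0.5009 mol/dm³; C_S/C_T = 3.80.

3.80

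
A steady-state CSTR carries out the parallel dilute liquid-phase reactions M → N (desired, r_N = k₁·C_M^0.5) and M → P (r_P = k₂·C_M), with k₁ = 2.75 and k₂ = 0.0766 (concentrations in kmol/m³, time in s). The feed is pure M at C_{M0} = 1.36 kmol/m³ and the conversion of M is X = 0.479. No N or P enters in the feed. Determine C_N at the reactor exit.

Exit C_M = C_{M0}(1−X) = 1.36×0.521 = 0.7086 kmol/m³.
In a CSTR the entire volume is at exit conditions, so r_N = 2.75×0.7086^0.5 = 2.315 and r_P = 0.0766×0.7086 = 0.05428.
Fraction of consumed M going to N: r_N/(r_N+r_P) = 0.9771.
C_N = 0.9771·C_{M0}·X = 0.9771×1.36×0.479 = 0.637 kmol/m³.

0.637 kmol/m³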